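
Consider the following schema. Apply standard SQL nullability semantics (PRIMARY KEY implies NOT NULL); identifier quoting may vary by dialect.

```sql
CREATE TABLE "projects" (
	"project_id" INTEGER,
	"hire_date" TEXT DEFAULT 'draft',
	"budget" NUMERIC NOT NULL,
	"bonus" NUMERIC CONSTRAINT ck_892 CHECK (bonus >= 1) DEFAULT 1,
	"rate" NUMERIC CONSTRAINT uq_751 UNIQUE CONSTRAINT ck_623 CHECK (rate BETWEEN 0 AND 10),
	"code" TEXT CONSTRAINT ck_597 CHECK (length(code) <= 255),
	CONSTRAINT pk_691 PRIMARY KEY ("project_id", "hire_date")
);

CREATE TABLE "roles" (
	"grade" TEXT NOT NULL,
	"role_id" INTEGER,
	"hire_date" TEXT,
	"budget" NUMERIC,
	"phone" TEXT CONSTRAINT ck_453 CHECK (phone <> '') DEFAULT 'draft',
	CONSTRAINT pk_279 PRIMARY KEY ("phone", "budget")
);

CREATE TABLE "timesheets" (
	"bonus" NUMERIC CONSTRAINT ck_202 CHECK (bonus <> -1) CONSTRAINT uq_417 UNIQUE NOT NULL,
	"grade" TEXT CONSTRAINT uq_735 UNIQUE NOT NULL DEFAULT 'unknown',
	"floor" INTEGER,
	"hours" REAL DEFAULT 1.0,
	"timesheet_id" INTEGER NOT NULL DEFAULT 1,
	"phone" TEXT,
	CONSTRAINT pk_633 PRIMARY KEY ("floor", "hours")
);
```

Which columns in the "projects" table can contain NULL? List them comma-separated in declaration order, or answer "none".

- project_id: part of the PRIMARY KEY, which implies NOT NULL → not nullable.
- hire_date: part of the PRIMARY KEY, which implies NOT NULL → not nullable.
- budget: declared NOT NULL → not nullable.
- bonus: CHECK does not forbid NULL (a CHECK constraint passes when its expression is NULL) → nullable.
- rate: CHECK does not forbid NULL (a CHECK constraint passes when its expression is NULL) → nullable.
- code: CHECK does not forbid NULL (a CHECK constraint passes when its expression is NULL) → nullable.

bonus, rate, code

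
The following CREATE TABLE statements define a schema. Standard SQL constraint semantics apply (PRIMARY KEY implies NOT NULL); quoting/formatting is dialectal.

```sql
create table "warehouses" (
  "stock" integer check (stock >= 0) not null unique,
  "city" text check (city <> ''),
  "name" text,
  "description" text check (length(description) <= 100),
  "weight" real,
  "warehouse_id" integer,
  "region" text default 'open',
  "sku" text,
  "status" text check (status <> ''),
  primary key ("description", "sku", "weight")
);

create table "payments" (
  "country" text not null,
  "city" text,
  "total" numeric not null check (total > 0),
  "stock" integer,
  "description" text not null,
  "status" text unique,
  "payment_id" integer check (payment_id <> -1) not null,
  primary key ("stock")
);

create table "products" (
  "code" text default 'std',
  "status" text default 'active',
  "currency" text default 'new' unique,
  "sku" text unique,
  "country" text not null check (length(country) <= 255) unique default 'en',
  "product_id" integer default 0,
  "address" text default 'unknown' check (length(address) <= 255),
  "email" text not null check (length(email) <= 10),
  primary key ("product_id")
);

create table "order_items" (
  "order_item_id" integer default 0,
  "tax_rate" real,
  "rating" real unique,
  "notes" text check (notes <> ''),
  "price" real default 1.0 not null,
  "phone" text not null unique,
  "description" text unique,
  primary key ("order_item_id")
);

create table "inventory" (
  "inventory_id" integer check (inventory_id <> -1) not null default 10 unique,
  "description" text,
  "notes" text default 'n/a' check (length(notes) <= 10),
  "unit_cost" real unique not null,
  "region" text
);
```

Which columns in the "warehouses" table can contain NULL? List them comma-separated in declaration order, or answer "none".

- stock: declared NOT NULL → not nullable.
- city: CHECK does not forbid NULL (a CHECK constraint passes when its expression is NULL) → nullable.
- name: no NOT NULL constraint applies → nullable.
- description: part of the PRIMARY KEY, which implies NOT NULL → not nullable.
- weight: part of the PRIMARY KEY, which implies NOT NULL → not nullable.
- warehouse_id: no NOT NULL constraint applies → nullable.
- region: DEFAULT only fills an omitted column; an explicit NULL is still allowed → nullable.
- sku: part of the PRIMARY KEY, which implies NOT NULL → not nullable.
- status: CHECK does not forbid NULL (a CHECK constraint passes when its expression is NULL) → nullable.

city, name, warehouse_id, region, status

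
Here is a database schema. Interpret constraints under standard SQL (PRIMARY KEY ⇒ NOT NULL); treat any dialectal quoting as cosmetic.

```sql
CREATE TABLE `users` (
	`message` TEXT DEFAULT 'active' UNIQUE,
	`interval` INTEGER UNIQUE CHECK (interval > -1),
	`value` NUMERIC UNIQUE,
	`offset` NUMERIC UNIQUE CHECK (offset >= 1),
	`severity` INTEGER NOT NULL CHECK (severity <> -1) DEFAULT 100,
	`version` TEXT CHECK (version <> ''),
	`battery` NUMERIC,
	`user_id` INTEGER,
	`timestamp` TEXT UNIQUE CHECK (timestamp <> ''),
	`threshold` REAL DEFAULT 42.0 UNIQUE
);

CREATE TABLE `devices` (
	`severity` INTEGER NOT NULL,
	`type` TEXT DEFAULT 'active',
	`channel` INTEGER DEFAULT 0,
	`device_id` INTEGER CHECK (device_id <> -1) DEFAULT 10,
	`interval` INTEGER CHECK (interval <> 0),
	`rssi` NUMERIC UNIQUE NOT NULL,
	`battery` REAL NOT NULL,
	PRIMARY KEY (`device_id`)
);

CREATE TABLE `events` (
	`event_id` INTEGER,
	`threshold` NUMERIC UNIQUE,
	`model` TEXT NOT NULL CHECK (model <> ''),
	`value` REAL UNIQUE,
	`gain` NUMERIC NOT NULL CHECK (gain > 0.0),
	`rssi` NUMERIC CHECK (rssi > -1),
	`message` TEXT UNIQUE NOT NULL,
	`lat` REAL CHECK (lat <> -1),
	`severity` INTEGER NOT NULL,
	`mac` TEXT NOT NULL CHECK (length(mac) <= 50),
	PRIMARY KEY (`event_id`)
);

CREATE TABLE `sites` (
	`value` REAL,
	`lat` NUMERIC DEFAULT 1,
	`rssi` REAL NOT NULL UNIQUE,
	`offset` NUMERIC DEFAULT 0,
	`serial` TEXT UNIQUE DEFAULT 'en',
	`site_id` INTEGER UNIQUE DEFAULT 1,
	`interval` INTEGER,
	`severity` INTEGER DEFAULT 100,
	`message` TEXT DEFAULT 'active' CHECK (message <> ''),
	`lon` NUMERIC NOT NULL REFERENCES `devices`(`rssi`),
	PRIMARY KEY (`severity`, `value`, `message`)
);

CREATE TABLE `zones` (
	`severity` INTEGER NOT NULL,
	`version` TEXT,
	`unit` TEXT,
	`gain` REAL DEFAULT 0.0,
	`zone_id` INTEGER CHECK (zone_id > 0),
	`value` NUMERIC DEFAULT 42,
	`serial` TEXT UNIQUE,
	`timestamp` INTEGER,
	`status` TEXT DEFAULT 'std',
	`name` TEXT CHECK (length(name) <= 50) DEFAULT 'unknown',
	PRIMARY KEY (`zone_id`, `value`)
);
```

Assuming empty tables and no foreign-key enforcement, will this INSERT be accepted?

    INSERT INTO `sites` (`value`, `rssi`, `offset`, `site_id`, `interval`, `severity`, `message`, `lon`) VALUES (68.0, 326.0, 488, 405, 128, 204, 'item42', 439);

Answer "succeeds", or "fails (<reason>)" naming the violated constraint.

NOT NULL columns: lon is supplied; message is supplied; rssi is supplied; severity is supplied; value is supplied.
CHECK constraints: 'item42' satisfies (message <> '').
No constraint is violated.

succeeds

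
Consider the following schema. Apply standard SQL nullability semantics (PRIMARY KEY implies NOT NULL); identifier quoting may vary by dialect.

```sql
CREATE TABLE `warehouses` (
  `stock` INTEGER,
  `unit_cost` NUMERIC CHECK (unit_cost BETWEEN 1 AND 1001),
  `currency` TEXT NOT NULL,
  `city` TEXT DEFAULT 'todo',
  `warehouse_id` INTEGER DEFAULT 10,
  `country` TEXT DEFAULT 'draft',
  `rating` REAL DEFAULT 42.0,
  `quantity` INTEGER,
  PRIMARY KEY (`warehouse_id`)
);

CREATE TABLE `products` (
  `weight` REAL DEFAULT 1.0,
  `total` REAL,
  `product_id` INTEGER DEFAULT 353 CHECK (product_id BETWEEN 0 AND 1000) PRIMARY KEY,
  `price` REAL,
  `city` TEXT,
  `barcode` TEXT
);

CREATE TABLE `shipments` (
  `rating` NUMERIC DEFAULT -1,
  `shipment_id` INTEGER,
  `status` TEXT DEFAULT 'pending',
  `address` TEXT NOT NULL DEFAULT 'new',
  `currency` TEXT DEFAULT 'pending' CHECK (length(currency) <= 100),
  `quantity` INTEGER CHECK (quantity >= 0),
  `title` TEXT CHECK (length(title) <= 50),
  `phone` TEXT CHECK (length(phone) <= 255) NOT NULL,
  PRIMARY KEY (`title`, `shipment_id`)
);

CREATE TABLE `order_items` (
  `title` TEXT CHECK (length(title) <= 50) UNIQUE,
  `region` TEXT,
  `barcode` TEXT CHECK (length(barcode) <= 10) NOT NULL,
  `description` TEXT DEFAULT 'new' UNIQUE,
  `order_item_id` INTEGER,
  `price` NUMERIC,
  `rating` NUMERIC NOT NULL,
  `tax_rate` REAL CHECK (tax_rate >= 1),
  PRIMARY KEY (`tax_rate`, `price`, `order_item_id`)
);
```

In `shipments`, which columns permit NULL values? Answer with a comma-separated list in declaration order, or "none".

rating, status, currency, quantity

- rating: DEFAULT only fills an omitted column; an explicit NULL is still allowed → nullable.
- shipment_id: part of the PRIMARY KEY, which implies NOT NULL → not nullable.
- status: DEFAULT only fills an omitted column; an explicit NULL is still allowed → nullable.
- address: declared NOT NULL → not nullable.
- currency: CHECK does not forbid NULL (a CHECK constraint passes when its expression is NULL) → nullable.
- quantity: CHECK does not forbid NULL (a CHECK constraint passes when its expression is NULL) → nullable.
- title: part of the PRIMARY KEY, which implies NOT NULL → not nullable.
- phone: declared NOT NULL → not nullable.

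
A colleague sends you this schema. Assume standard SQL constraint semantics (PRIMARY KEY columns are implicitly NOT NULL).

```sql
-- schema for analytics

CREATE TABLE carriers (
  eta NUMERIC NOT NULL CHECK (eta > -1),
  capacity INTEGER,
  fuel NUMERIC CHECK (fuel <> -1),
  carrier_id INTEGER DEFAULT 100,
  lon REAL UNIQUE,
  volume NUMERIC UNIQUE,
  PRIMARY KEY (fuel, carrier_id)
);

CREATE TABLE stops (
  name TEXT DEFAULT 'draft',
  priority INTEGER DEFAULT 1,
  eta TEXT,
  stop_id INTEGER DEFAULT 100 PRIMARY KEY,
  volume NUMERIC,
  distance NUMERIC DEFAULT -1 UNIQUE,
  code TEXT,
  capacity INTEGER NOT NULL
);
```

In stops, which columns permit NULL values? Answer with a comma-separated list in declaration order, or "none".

name, priority, eta, volume, distance, code

- name: DEFAULT only fills an omitted column; an explicit NULL is still allowed → nullable.
- priority: DEFAULT only fills an omitted column; an explicit NULL is still allowed → nullable.
- eta: no NOT NULL constraint applies → nullable.
- stop_id: part of the PRIMARY KEY, which implies NOT NULL → not nullable.
- volume: no NOT NULL constraint applies → nullable.
- distance: UNIQUE does not imply NOT NULL → nullable.
- code: no NOT NULL constraint applies → nullable.
- capacity: declared NOT NULL → not nullable.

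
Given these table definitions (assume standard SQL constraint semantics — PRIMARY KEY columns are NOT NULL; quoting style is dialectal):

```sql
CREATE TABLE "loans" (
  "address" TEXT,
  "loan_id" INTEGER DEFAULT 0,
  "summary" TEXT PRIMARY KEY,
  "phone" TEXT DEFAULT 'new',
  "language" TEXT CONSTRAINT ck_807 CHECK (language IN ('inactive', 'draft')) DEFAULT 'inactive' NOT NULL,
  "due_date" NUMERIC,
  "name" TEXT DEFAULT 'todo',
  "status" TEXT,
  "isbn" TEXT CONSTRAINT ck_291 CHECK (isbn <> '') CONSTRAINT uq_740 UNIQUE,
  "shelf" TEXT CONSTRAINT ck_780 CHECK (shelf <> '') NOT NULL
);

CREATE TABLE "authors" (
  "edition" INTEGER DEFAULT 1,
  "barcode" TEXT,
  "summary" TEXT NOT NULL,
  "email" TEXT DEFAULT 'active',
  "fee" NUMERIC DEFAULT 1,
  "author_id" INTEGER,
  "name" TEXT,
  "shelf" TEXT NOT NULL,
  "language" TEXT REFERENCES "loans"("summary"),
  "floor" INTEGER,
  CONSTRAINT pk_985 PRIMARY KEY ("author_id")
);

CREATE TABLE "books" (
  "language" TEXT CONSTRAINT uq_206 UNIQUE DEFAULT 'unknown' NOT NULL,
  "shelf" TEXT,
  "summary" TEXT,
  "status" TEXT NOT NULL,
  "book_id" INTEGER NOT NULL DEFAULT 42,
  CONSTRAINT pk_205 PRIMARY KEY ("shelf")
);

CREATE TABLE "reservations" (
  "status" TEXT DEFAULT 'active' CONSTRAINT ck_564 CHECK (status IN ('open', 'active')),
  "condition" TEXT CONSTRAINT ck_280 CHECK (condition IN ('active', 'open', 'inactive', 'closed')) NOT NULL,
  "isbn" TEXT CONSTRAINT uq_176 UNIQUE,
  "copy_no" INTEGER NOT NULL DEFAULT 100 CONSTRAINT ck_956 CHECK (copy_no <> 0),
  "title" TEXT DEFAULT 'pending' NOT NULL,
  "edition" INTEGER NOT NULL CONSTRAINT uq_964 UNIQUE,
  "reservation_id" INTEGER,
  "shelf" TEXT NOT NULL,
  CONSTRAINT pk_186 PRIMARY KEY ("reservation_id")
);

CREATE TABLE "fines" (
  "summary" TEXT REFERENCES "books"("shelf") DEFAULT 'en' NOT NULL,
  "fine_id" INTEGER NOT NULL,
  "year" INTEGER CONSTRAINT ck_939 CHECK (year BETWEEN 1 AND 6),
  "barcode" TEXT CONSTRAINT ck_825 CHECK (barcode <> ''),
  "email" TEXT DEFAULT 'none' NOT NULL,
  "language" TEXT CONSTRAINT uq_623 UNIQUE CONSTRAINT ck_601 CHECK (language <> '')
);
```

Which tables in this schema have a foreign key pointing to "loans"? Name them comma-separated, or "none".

authors

- authors.language references loans(summary).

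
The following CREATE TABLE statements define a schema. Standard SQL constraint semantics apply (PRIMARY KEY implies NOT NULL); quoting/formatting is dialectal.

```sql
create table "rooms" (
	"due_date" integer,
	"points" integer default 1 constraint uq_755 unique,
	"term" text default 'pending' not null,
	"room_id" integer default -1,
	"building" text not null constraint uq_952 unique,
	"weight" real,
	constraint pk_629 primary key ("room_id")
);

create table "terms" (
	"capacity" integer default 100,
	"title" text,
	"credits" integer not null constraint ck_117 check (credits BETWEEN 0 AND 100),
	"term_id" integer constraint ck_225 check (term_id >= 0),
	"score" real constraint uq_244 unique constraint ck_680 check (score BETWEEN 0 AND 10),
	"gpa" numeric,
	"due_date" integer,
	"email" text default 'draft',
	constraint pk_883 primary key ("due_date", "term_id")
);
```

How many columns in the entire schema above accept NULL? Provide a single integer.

8

rooms: 3 nullable (due_date, points, weight — PK (room_id) and explicit NOT NULL columns excluded).
terms: 5 nullable (capacity, title, score, gpa, email — PK (due_date, term_id) and explicit NOT NULL columns excluded).
Total: 3 + 5 = 8.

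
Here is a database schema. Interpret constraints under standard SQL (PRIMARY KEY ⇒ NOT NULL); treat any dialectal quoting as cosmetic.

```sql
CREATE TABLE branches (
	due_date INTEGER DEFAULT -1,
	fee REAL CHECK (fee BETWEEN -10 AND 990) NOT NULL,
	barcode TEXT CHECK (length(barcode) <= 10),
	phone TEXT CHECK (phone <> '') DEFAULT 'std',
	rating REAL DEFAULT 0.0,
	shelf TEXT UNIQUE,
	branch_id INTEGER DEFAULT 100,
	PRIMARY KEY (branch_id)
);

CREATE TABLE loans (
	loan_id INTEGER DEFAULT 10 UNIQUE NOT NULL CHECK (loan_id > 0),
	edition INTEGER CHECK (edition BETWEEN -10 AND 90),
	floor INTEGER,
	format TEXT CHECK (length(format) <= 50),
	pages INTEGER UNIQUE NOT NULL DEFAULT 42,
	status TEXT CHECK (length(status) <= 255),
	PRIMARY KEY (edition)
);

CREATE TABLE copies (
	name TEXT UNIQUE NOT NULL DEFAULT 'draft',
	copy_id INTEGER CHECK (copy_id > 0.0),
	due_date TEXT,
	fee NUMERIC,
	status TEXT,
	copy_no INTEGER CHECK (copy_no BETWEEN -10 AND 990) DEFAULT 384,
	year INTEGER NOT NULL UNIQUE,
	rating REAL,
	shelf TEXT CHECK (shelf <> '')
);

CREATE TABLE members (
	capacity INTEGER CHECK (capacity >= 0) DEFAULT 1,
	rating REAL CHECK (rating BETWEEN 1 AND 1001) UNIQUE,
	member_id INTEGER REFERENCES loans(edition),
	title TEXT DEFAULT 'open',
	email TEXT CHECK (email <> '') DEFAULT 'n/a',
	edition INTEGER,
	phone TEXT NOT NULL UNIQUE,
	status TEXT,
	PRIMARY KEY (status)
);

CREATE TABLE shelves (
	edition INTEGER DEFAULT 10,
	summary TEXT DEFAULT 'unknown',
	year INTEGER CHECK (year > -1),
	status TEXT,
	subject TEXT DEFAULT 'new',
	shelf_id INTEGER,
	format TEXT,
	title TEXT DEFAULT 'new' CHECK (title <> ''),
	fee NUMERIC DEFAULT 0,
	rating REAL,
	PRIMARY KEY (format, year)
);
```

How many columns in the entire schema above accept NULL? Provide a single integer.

29

branches: 5 nullable (due_date, barcode, phone, rating, shelf — PK (branch_id) and explicit NOT NULL columns excluded).
loans: 3 nullable (floor, format, status — PK (edition) and explicit NOT NULL columns excluded).
copies: 7 nullable (copy_id, due_date, fee, status, copy_no, rating, shelf — PK none and explicit NOT NULL columns excluded).
members: 6 nullable (capacity, rating, member_id, title, email, edition — PK (status) and explicit NOT NULL columns excluded).
shelves: 8 nullable (edition, summary, status, subject, shelf_id, title, fee, rating — PK (format, year) and explicit NOT NULL columns excluded).
Total: 5 + 3 + 7 + 6 + 8 = 29.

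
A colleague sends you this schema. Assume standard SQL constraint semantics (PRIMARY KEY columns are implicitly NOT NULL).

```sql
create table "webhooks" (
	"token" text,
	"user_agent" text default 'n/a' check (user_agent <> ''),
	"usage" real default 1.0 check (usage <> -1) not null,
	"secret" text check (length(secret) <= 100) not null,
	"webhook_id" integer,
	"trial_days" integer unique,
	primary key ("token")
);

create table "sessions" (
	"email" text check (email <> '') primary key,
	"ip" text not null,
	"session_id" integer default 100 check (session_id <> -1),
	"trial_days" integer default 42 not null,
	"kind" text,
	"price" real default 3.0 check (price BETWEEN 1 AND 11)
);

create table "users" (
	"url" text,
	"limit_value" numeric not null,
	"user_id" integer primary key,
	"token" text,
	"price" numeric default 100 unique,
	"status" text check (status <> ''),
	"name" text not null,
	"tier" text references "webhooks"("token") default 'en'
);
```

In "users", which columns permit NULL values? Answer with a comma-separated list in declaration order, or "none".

url, token, price, status, tier

- url: no NOT NULL constraint applies → nullable.
- limit_value: declared NOT NULL → not nullable.
- user_id: part of the PRIMARY KEY, which implies NOT NULL → not nullable.
- token: no NOT NULL constraint applies → nullable.
- price: UNIQUE does not imply NOT NULL → nullable.
- status: CHECK does not forbid NULL (a CHECK constraint passes when its expression is NULL) → nullable.
- name: declared NOT NULL → not nullable.
- tier: a foreign key column may be NULL unless separately constrained → nullable.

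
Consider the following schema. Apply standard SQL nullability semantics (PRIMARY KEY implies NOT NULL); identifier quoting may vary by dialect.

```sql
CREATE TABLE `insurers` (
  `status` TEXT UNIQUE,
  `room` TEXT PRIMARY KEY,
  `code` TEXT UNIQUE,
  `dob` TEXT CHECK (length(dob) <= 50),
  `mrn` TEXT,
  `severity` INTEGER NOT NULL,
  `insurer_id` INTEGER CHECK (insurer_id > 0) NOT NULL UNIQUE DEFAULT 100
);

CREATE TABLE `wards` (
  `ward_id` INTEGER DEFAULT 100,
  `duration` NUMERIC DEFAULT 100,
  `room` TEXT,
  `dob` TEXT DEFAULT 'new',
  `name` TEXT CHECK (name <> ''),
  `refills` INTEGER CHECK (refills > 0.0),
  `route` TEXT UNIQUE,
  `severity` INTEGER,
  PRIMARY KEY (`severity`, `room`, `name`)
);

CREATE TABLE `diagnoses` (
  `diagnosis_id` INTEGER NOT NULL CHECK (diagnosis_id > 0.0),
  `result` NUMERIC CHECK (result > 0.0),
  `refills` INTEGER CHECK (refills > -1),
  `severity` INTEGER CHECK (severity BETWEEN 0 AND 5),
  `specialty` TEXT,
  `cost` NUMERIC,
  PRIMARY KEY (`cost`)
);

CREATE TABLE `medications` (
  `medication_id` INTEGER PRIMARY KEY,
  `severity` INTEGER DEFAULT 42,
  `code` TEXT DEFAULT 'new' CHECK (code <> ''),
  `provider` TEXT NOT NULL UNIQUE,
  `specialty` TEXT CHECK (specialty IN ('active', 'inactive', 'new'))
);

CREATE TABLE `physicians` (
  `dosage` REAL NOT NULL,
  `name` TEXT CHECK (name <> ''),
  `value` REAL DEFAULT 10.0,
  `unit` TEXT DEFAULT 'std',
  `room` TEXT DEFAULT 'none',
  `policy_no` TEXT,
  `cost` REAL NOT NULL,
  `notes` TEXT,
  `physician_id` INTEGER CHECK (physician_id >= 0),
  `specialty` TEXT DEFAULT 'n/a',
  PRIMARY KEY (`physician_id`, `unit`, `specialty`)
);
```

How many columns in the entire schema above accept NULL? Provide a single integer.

21

insurers: 4 nullable (status, code, dob, mrn — PK (room) and explicit NOT NULL columns excluded).
wards: 5 nullable (ward_id, duration, dob, refills, route — PK (severity, room, name) and explicit NOT NULL columns excluded).
diagnoses: 4 nullable (result, refills, severity, specialty — PK (cost) and explicit NOT NULL columns excluded).
medications: 3 nullable (severity, code, specialty — PK (medication_id) and explicit NOT NULL columns excluded).
physicians: 5 nullable (name, value, room, policy_no, notes — PK (physician_id, unit, specialty) and explicit NOT NULL columns excluded).
Total: 4 + 5 + 4 + 3 + 5 = 21.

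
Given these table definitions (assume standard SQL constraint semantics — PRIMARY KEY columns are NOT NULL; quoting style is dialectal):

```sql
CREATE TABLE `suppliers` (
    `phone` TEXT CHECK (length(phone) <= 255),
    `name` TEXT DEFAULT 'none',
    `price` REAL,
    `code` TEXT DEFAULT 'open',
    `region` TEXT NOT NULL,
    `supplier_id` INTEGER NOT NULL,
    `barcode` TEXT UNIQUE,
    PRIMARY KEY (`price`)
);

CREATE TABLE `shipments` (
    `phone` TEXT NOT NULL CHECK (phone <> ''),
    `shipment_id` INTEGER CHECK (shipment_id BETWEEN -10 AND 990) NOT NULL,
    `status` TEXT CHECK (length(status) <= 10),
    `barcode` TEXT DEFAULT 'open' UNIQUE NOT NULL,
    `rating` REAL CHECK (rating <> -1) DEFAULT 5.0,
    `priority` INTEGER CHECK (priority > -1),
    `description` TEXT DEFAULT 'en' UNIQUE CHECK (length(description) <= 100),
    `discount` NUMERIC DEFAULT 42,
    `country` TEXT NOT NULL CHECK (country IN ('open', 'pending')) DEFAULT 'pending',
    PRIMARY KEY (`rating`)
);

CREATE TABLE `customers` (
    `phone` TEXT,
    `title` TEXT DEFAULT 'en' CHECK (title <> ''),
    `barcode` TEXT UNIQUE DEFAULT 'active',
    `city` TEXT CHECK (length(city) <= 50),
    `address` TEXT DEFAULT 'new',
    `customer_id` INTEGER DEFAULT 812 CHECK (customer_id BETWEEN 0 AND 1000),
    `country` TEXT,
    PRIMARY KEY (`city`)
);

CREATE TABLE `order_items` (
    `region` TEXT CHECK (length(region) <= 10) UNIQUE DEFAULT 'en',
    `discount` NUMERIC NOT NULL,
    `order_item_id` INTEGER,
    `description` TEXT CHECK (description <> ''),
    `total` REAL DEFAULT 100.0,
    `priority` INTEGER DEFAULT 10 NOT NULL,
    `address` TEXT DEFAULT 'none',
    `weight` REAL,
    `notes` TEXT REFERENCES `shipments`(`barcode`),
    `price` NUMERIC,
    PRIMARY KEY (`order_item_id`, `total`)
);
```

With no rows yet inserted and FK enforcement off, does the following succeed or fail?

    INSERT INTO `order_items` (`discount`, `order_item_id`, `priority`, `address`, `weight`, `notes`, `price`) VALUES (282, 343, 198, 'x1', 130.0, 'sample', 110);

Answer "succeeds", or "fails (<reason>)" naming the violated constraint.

NOT NULL columns: discount is supplied; order_item_id is supplied; priority is supplied; total defaults to 100.0.
No constraint is violated.

succeeds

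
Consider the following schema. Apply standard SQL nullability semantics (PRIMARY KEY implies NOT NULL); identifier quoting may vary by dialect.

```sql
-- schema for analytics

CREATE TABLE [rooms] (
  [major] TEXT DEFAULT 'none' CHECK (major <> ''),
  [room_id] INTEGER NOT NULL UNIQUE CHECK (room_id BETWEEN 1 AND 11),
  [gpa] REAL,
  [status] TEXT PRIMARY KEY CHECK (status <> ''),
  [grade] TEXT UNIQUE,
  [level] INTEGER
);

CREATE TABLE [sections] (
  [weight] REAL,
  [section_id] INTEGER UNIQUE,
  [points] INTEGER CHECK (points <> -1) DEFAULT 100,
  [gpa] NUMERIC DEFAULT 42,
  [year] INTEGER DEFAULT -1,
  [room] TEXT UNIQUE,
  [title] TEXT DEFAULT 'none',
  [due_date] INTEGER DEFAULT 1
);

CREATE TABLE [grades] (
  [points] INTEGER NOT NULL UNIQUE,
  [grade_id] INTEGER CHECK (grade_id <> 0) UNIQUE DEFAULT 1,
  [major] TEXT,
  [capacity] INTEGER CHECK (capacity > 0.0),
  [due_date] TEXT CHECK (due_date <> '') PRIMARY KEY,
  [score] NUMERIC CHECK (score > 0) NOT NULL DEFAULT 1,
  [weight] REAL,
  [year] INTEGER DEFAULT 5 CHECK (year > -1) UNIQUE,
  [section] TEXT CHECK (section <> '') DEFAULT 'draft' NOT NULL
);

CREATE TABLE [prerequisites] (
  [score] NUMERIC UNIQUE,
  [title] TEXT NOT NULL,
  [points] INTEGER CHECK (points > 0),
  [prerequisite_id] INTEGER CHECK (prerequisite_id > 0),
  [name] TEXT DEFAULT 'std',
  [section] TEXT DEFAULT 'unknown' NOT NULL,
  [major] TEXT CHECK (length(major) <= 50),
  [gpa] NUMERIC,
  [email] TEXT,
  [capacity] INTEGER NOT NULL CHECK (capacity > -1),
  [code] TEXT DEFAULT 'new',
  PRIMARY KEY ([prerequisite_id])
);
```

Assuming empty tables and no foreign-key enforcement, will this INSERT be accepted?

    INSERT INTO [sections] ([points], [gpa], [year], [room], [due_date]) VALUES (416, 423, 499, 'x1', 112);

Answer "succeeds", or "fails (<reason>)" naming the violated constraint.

sections has no NOT NULL or PRIMARY KEY columns.
CHECK constraints: 416 satisfies (points <> -1).
No constraint is violated.

succeeds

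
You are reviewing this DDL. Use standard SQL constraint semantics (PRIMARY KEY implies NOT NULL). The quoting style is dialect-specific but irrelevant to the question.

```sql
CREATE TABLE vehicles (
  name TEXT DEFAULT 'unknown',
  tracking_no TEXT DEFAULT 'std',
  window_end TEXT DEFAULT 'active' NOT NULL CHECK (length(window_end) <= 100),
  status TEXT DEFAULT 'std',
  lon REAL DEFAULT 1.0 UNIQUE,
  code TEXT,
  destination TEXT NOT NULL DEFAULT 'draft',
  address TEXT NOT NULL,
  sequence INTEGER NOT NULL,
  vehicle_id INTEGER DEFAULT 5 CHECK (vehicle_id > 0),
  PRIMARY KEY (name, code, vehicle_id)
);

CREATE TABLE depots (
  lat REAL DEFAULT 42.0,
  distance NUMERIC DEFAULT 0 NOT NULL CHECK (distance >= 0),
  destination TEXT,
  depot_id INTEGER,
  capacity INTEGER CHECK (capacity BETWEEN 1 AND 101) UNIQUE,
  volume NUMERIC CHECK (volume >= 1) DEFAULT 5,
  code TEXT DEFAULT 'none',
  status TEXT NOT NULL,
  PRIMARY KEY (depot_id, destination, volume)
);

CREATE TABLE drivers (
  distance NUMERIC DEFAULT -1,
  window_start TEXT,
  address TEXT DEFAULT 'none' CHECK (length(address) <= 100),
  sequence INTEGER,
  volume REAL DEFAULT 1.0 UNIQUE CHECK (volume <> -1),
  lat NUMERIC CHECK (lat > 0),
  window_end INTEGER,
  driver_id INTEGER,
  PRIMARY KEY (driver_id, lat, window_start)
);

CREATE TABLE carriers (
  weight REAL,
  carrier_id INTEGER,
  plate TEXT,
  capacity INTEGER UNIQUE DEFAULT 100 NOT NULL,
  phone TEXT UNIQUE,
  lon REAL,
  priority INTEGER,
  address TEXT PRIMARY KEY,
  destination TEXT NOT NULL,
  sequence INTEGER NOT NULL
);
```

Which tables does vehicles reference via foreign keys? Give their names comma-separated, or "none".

none

No column in vehicles has a REFERENCES clause.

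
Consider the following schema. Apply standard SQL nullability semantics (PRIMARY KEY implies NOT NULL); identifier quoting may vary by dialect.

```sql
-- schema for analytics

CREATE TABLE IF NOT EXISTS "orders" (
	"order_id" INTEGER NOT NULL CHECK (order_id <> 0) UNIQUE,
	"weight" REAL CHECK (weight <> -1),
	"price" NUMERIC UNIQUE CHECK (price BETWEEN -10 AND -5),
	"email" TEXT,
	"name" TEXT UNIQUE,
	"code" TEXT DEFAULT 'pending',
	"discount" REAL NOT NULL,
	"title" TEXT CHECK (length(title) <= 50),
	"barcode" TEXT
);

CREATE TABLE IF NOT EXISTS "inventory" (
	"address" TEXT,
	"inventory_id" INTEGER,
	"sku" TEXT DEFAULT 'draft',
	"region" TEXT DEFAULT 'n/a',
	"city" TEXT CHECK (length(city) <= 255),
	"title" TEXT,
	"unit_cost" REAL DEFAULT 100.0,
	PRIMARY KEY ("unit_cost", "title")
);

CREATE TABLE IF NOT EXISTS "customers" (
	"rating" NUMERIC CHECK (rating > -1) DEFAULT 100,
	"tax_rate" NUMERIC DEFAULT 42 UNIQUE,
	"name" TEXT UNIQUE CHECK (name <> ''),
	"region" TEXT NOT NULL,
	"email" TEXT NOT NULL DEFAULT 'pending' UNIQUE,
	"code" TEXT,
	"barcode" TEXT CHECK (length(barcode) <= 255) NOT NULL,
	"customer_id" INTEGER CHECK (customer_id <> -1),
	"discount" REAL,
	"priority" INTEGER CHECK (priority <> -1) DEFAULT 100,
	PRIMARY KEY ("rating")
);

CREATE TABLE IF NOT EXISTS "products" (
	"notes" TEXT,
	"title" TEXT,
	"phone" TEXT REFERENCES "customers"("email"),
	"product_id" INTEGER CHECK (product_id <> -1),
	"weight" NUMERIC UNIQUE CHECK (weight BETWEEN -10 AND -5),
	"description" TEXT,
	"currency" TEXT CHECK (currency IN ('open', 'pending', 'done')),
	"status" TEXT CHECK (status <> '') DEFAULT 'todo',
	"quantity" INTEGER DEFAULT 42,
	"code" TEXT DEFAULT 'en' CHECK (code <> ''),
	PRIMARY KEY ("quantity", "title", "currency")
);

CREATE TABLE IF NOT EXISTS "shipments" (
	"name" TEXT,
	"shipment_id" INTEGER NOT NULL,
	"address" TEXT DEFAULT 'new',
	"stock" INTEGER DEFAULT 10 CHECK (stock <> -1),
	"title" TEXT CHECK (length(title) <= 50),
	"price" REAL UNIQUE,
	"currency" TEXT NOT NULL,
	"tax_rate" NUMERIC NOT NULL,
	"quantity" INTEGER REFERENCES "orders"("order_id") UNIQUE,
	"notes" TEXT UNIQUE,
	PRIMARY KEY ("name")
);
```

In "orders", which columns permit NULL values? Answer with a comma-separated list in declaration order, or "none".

- order_id: declared NOT NULL → not nullable.
- weight: CHECK does not forbid NULL (a CHECK constraint passes when its expression is NULL) → nullable.
- price: CHECK does not forbid NULL (a CHECK constraint passes when its expression is NULL) → nullable.
- email: no NOT NULL constraint applies → nullable.
- name: UNIQUE does not imply NOT NULL → nullable.
- code: DEFAULT only fills an omitted column; an explicit NULL is still allowed → nullable.
- discount: declared NOT NULL → not nullable.
- title: CHECK does not forbid NULL (a CHECK constraint passes when its expression is NULL) → nullable.
- barcode: no NOT NULL constraint applies → nullable.

weight, price, email, name, code, title, barcode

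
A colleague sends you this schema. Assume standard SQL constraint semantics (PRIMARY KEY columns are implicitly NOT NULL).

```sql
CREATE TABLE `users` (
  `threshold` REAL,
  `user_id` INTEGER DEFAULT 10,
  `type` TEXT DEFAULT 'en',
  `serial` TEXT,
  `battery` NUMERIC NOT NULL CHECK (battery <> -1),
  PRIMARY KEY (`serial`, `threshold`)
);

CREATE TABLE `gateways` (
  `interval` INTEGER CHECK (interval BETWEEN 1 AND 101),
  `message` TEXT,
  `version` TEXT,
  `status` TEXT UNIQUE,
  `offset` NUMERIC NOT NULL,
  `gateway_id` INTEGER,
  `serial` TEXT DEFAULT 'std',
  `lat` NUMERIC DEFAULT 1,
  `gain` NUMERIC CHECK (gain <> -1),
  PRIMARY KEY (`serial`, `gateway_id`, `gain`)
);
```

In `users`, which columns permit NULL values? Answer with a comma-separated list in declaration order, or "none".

- threshold: part of the PRIMARY KEY, which implies NOT NULL → not nullable.
- user_id: DEFAULT only fills an omitted column; an explicit NULL is still allowed → nullable.
- type: DEFAULT only fills an omitted column; an explicit NULL is still allowed → nullable.
- serial: part of the PRIMARY KEY, which implies NOT NULL → not nullable.
- battery: declared NOT NULL → not nullable.

user_id, type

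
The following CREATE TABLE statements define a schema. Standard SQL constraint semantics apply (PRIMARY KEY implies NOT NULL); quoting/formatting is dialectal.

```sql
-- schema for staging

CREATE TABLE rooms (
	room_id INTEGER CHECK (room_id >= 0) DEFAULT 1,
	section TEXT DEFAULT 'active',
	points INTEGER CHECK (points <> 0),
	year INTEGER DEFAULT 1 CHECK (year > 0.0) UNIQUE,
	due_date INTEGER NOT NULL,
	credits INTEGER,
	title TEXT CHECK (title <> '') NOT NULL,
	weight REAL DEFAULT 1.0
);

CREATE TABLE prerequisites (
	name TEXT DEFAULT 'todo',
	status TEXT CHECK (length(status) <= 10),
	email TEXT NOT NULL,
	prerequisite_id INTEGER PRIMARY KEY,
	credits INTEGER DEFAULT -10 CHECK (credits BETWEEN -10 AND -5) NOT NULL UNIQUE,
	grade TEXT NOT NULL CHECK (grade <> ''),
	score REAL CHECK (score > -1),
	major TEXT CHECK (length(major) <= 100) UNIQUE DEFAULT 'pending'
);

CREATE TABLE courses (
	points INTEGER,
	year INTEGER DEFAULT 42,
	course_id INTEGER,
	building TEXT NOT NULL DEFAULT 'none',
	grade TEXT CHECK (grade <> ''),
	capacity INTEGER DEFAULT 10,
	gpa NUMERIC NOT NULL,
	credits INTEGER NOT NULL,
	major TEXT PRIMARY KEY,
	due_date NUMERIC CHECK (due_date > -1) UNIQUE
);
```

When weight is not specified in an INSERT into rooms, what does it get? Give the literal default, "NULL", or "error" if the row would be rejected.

weight has an explicit DEFAULT 1.0.
When the column is omitted from an INSERT, that default is used.

1.0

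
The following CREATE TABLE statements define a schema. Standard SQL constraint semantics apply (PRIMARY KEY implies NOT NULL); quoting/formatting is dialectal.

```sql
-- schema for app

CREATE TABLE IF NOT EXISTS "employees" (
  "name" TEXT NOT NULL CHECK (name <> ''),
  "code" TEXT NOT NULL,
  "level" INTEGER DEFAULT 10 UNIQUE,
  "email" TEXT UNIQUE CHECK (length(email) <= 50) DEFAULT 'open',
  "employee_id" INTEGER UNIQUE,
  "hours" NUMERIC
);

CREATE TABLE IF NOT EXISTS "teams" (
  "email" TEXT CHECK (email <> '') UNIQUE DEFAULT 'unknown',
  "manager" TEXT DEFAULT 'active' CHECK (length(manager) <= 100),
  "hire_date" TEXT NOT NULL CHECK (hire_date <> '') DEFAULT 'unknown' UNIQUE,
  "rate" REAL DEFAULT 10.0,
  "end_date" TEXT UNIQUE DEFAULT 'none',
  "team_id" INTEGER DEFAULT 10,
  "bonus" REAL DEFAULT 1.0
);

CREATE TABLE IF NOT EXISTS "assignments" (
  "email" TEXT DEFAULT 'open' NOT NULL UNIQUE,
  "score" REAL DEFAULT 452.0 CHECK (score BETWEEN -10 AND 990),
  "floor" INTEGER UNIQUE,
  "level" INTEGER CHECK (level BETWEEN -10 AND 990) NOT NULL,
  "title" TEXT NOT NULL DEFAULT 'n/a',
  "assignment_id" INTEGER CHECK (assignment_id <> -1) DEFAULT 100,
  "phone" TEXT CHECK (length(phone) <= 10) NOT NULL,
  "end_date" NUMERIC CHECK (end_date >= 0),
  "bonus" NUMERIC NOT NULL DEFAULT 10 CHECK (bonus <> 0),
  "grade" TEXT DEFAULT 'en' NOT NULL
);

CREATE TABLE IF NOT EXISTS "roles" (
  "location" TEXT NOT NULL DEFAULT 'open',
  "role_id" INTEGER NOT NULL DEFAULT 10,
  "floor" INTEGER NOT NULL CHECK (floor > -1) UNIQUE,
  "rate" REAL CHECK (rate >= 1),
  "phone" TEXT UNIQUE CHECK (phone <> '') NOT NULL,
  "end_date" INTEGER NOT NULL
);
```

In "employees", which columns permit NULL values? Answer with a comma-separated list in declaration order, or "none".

level, email, employee_id, hours

- name: declared NOT NULL → not nullable.
- code: declared NOT NULL → not nullable.
- level: UNIQUE does not imply NOT NULL → nullable.
- email: CHECK does not forbid NULL (a CHECK constraint passes when its expression is NULL) → nullable.
- employee_id: UNIQUE does not imply NOT NULL → nullable.
- hours: no NOT NULL constraint applies → nullable.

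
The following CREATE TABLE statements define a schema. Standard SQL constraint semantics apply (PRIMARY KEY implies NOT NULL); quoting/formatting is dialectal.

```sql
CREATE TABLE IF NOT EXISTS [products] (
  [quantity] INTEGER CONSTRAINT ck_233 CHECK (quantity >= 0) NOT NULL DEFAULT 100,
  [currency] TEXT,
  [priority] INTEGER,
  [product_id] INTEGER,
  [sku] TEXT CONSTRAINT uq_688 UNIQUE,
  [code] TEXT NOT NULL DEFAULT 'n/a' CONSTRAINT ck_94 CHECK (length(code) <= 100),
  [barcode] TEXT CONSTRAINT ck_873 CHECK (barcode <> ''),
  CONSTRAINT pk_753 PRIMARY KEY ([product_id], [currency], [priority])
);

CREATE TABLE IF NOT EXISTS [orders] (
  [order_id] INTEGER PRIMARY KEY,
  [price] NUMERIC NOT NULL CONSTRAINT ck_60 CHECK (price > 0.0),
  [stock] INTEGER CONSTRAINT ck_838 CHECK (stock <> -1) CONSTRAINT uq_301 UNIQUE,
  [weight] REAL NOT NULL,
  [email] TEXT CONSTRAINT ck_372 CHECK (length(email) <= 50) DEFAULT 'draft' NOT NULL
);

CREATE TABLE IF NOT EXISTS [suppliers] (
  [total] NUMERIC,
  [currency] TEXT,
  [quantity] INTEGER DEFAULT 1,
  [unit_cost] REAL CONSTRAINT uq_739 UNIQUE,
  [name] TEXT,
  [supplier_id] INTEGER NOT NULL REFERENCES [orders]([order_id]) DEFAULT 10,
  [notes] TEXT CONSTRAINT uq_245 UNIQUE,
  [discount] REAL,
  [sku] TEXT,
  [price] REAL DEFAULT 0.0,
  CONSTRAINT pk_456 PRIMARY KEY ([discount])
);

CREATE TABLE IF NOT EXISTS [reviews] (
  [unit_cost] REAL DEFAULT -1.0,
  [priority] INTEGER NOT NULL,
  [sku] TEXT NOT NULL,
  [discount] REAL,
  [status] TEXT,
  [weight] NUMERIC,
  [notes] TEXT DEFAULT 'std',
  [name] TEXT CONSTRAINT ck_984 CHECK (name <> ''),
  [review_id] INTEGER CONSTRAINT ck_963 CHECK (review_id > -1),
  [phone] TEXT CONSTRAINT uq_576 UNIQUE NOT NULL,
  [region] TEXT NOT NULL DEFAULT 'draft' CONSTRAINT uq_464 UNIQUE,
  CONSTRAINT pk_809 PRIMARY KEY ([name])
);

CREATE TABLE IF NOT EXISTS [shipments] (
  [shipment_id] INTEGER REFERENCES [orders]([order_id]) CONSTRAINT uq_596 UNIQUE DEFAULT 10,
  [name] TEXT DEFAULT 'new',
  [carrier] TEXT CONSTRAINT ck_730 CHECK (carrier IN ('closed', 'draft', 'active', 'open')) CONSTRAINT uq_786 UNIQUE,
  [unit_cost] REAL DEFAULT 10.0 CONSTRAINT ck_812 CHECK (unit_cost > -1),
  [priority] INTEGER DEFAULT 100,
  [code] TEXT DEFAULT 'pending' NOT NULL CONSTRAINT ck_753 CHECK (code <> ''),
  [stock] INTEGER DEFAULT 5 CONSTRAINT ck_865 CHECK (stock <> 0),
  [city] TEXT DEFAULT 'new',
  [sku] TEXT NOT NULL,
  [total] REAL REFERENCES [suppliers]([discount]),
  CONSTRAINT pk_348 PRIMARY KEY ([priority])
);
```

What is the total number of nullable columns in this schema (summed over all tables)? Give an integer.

products: 2 nullable (sku, barcode — PK (product_id, currency, priority) and explicit NOT NULL columns excluded).
orders: 1 nullable (stock — PK (order_id) and explicit NOT NULL columns excluded).
suppliers: 8 nullable (total, currency, quantity, unit_cost, name, notes, sku, price — PK (discount) and explicit NOT NULL columns excluded).
reviews: 6 nullable (unit_cost, discount, status, weight, notes, review_id — PK (name) and explicit NOT NULL columns excluded).
shipments: 7 nullable (shipment_id, name, carrier, unit_cost, stock, city, total — PK (priority) and explicit NOT NULL columns excluded).
Total: 2 + 1 + 8 + 6 + 7 = 24.

24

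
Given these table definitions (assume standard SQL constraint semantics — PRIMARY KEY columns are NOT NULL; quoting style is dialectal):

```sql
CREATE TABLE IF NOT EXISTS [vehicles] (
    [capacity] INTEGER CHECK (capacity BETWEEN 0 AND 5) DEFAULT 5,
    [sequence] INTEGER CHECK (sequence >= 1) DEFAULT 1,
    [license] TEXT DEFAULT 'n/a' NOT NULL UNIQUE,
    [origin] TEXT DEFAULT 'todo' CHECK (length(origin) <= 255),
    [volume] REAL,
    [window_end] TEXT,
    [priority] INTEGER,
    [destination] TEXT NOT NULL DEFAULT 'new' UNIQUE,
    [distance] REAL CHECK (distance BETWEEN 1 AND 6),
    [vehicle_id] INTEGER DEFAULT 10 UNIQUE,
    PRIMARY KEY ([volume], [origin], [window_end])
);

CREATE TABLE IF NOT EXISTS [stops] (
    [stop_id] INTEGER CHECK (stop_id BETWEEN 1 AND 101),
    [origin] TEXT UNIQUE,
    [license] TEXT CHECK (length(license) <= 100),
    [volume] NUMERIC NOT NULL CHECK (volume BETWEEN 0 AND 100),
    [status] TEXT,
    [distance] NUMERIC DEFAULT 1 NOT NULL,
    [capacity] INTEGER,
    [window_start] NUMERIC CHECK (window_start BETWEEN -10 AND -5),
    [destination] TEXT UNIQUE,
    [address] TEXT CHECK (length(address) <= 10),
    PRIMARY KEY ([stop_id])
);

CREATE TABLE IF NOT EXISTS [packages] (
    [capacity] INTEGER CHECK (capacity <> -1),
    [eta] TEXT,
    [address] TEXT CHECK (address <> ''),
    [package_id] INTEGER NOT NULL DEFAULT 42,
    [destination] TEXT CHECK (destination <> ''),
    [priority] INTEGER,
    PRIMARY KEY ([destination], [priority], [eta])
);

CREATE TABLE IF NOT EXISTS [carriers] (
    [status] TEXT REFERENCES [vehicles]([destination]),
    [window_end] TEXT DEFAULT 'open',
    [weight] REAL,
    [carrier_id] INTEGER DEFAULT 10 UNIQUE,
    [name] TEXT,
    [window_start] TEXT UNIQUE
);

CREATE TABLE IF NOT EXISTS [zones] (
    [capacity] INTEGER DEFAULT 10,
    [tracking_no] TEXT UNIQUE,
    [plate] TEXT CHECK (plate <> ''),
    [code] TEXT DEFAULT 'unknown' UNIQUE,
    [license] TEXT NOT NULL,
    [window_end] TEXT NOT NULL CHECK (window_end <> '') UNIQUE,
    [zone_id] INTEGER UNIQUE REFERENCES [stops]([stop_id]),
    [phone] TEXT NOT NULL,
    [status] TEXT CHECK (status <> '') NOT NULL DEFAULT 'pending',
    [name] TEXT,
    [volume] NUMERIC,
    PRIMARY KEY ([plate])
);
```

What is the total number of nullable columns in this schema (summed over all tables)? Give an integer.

vehicles: 5 nullable (capacity, sequence, priority, distance, vehicle_id — PK (volume, origin, window_end) and explicit NOT NULL columns excluded).
stops: 7 nullable (origin, license, status, capacity, window_start, destination, address — PK (stop_id) and explicit NOT NULL columns excluded).
packages: 2 nullable (capacity, address — PK (destination, priority, eta) and explicit NOT NULL columns excluded).
carriers: 6 nullable (status, window_end, weight, carrier_id, name, window_start — PK none and explicit NOT NULL columns excluded).
zones: 6 nullable (capacity, tracking_no, code, zone_id, name, volume — PK (plate) and explicit NOT NULL columns excluded).
Total: 5 + 7 + 2 + 6 + 6 = 26.

26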